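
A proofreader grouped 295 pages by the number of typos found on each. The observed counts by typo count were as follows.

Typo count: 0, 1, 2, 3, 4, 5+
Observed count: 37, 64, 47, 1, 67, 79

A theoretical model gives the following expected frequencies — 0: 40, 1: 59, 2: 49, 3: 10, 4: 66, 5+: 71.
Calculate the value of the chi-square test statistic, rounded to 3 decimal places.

cat         O        E   (O−E)²/E
0          37       40     0.2250
1          64       59     0.4237
2          47       49     0.0816
3           1       10     8.1000
4          67       66     0.0152
5+         79       71     0.9014
Sum = 9.747

9.747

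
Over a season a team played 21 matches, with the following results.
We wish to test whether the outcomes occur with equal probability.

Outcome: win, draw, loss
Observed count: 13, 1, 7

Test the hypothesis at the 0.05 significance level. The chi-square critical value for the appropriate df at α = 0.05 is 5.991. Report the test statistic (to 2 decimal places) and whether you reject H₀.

Expected count for each of the 3 categories: 21/3 = 7.
cat         O        E   (O−E)²/E
win        13        7      5.143
draw        1        7      5.143
loss        7        7      0.000
Sum = 10.29
df = 2. Since 10.29 > 5.991, we reject H₀.

10.29; reject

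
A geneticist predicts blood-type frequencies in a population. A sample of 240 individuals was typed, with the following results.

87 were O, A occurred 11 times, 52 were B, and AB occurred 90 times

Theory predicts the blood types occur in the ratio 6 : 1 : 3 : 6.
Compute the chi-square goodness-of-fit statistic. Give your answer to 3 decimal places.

2.256

Ratio total = 16. Expected counts: 240×6/16 = 90, 240×1/16 = 15, 240×3/16 = 45, 240×6/16 = 90.
O: (87 − 90)²/90 = 9/90 = 0.1000
A: (11 − 15)²/15 = 16/15 = 1.0667
B: (52 − 45)²/45 = 49/45 = 1.0889
AB: (90 − 90)²/90 = 0/90 = 0.0000
Sum = 2.256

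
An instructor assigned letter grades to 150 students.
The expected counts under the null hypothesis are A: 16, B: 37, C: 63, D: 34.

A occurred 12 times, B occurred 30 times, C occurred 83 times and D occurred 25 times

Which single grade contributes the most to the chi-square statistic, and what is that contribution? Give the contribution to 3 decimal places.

C, 6.349

χ² = (12−16)²/16 + (30−37)²/37 + (83−63)²/63 + (25−34)²/34
   = 1.0000 + 1.3243 + 6.3492 + 2.3824
The largest term is for C: 6.349.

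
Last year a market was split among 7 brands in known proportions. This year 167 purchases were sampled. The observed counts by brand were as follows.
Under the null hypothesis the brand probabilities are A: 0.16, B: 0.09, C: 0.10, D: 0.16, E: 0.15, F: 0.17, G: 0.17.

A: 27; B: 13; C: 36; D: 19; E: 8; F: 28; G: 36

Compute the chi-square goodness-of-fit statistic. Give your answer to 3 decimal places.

Expected counts E_i = n·p_i: 167×0.16 = 26.72, 167×0.09 = 15.03, 167×0.10 = 16.7, 167×0.16 = 26.72, 167×0.15 = 25.05, 167×0.17 = 28.39, 167×0.17 = 28.39.
cat         O        E   (O−E)²/E
A          27    26.72     0.0029
B          13    15.03     0.2742
C          36     16.7    22.3048
D          19    26.72     2.2305
E           8    25.05    11.6049
F          28    28.39     0.0054
G          36    28.39     2.0399
Sum = 38.463

38.463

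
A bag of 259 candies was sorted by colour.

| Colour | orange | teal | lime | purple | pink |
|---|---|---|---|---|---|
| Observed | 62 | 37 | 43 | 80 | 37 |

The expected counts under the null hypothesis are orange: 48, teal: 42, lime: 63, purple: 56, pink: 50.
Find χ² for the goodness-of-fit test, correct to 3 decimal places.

orange: (62 − 48)²/48 = 196/48 = 4.0833
teal: (37 − 42)²/42 = 25/42 = 0.5952
lime: (43 − 63)²/63 = 400/63 = 6.3492
purple: (80 − 56)²/56 = 576/56 = 10.2857
pink: (37 − 50)²/50 = 169/50 = 3.3800
Sum = 24.693

24.693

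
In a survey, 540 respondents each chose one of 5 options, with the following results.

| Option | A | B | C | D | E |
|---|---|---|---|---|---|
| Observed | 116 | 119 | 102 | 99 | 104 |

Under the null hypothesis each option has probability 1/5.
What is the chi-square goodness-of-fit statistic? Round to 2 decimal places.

2.94

Under H₀ each category has probability 1/5, so each expected count is 540/5 = 108.
χ² = (116−108)²/108 + (119−108)²/108 + (102−108)²/108 + (99−108)²/108 + (104−108)²/108
   = 0.593 + 1.120 + 0.333 + 0.750 + 0.148
Sum = 2.94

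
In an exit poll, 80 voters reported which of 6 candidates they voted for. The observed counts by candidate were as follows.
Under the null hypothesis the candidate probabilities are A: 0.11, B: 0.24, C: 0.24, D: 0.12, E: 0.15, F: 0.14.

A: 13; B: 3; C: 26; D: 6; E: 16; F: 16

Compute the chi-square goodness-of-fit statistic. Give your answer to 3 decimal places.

Expected counts E_i = n·p_i: 80×0.11 = 8.8, 80×0.24 = 19.2, 80×0.24 = 19.2, 80×0.12 = 9.6, 80×0.15 = 12, 80×0.14 = 11.2.
cat         O        E   (O−E)²/E
A          13      8.8     2.0045
B           3     19.2    13.6688
C          26     19.2     2.4083
D           6      9.6     1.3500
E          16       12     1.3333
F          16     11.2     2.0571
Sum = 22.822

22.822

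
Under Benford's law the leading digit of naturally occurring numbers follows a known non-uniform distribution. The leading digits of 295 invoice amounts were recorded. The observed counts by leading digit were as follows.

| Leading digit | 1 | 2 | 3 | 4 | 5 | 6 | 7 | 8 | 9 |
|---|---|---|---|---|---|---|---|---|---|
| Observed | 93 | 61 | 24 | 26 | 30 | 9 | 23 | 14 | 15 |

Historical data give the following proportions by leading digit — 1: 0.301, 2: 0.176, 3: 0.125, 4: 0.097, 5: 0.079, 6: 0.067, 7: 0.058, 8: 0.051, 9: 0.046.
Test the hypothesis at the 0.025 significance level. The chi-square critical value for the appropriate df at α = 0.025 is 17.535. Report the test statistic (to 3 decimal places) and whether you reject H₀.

16.559; do not reject

Expected counts E_i = n·p_i: 295×0.301 = 88.795, 295×0.176 = 51.92, 295×0.125 = 36.875, 295×0.097 = 28.615, 295×0.079 = 23.305, 295×0.067 = 19.765, 295×0.058 = 17.11, 295×0.051 = 15.045, 295×0.046 = 13.57.
cat         O        E   (O−E)²/E
1          93   88.795     0.1991
2          61    51.92     1.5880
3          24   36.875     4.4953
4          26   28.615     0.2390
5          30   23.305     1.9233
6           9   19.765     5.8632
7          23    17.11     2.0276
8          14   15.045     0.0726
9          15    13.57     0.1507
Sum = 16.559
df = 8. Since 16.559 < 17.535, we do not reject H₀.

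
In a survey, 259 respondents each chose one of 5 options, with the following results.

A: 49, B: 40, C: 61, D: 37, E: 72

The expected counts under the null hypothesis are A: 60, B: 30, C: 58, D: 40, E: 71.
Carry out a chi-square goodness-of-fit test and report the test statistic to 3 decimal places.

5.744

A: (49 − 60)²/60 = 121/60 = 2.0167
B: (40 − 30)²/30 = 100/30 = 3.3333
C: (61 − 58)²/58 = 9/58 = 0.1552
D: (37 − 40)²/40 = 9/40 = 0.2250
E: (72 − 71)²/71 = 1/71 = 0.0141
Sum = 5.744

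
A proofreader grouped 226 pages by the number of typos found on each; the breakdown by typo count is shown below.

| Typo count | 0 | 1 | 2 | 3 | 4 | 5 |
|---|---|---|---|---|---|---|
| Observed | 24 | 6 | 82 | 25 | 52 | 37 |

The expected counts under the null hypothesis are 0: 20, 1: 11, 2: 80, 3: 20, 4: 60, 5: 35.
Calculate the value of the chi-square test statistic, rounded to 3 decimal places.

5.554

cat         O        E   (O−E)²/E
0          24       20     0.8000
1           6       11     2.2727
2          82       80     0.0500
3          25       20     1.2500
4          52       60     1.0667
5          37       35     0.1143
Sum = 5.554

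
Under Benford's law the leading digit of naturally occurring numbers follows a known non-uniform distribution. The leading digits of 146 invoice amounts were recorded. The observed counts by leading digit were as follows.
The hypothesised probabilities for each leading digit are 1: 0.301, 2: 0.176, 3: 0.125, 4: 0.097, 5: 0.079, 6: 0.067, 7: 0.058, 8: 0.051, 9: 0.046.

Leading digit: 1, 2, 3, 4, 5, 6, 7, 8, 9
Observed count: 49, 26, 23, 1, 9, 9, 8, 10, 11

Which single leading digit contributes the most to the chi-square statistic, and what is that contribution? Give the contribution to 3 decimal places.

4, 12.233

Expected counts E_i = n·p_i: 146×0.301 = 43.946, 146×0.176 = 25.696, 146×0.125 = 18.25, 146×0.097 = 14.162, 146×0.079 = 11.534, 146×0.067 = 9.782, 146×0.058 = 8.468, 146×0.051 = 7.446, 146×0.046 = 6.716.
1: (49 − 43.946)²/43.946 = 25.542916/43.946 = 0.5812
2: (26 − 25.696)²/25.696 = 0.092416/25.696 = 0.0036
3: (23 − 18.25)²/18.25 = 22.5625/18.25 = 1.2363
4: (1 − 14.162)²/14.162 = 173.238244/14.162 = 12.2326
5: (9 − 11.534)²/11.534 = 6.421156/11.534 = 0.5567
6: (9 − 9.782)²/9.782 = 0.611524/9.782 = 0.0625
7: (8 − 8.468)²/8.468 = 0.219024/8.468 = 0.0259
8: (10 − 7.446)²/7.446 = 6.522916/7.446 = 0.8760
9: (11 − 6.716)²/6.716 = 18.352656/6.716 = 2.7327
The largest term is for 4: 12.233.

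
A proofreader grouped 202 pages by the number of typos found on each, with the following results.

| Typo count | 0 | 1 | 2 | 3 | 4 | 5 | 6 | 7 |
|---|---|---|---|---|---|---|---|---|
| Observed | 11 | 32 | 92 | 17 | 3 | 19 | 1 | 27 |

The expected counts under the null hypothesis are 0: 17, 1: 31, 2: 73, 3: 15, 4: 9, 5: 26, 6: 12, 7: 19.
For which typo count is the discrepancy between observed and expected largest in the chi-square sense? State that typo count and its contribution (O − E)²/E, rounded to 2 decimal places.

6, 10.08

cat         O        E   (O−E)²/E
0          11       17      2.118
1          32       31      0.032
2          92       73      4.945
3          17       15      0.267
4           3        9      4.000
5          19       26      1.885
6           1       12     10.083
7          27       19      3.368
The largest term is for 6: 10.08.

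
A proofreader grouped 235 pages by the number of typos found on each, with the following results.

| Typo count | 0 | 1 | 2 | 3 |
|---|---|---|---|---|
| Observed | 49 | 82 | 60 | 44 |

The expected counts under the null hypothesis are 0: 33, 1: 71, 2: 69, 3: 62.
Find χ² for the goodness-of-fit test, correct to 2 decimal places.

cat         O        E   (O−E)²/E
0          49       33      7.758
1          82       71      1.704
2          60       69      1.174
3          44       62      5.226
Sum = 15.86

15.86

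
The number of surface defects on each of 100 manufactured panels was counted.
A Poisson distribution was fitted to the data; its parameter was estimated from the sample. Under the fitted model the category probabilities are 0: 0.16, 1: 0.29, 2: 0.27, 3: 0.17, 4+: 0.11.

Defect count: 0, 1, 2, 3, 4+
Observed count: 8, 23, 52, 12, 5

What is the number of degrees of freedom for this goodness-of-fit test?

There are k = 5 categories and 1 parameter estimated from the data, so df = 5 − 1 − 1 = 3.

3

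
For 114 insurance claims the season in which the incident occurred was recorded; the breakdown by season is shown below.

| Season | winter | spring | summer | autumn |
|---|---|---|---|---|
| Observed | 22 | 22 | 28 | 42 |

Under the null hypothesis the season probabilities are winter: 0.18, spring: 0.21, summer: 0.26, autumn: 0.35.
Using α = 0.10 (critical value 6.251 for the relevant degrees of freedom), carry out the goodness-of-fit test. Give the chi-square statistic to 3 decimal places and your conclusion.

Expected counts E_i = n·p_i: 114×0.18 = 20.52, 114×0.21 = 23.94, 114×0.26 = 29.64, 114×0.35 = 39.9.
cat         O        E   (O−E)²/E
winter     22    20.52     0.1067
spring     22    23.94     0.1572
summer     28    29.64     0.0907
autumn     42     39.9     0.1105
Sum = 0.465
df = 3. Since 0.465 < 6.251, we do not reject H₀.

0.465; do not reject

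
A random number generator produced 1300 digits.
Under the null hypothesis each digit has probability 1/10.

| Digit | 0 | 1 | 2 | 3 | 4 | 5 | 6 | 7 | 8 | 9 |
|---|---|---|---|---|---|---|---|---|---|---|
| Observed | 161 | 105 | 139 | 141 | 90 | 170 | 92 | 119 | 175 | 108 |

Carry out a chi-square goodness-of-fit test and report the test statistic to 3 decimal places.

69.708

Expected count for each of the 10 categories: 1300/10 = 130.
cat         O        E   (O−E)²/E
0         161      130     7.3923
1         105      130     4.8077
2         139      130     0.6231
3         141      130     0.9308
4          90      130    12.3077
5         170      130    12.3077
6          92      130    11.1077
7         119      130     0.9308
8         175      130    15.5769
9         108      130     3.7231
Sum = 69.708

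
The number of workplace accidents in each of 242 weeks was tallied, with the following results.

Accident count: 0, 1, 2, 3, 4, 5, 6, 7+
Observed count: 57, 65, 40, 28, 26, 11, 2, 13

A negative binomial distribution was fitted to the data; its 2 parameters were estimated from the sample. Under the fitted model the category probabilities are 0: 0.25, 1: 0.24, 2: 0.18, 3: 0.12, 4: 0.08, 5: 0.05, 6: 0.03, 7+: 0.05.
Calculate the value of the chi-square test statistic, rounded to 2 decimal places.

7.61

Expected counts E_i = n·p_i: 242×0.25 = 60.5, 242×0.24 = 58.08, 242×0.18 = 43.56, 242×0.12 = 29.04, 242×0.08 = 19.36, 242×0.05 = 12.1, 242×0.03 = 7.26, 242×0.05 = 12.1.
cat         O        E   (O−E)²/E
0          57     60.5      0.202
1          65    58.08      0.824
2          40    43.56      0.291
3          28    29.04      0.037
4          26    19.36      2.277
5          11     12.1      0.100
6           2     7.26      3.811
7+         13     12.1      0.067
Sum = 7.61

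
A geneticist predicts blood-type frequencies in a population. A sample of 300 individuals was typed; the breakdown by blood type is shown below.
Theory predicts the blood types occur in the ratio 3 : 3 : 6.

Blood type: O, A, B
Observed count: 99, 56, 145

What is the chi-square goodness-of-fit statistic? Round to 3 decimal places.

12.660

Ratio total = 12. Expected counts: 300×3/12 = 75, 300×3/12 = 75, 300×6/12 = 150.
O: (99 − 75)²/75 = 576/75 = 7.6800
A: (56 − 75)²/75 = 361/75 = 4.8133
B: (145 − 150)²/150 = 25/150 = 0.1667
Sum = 12.660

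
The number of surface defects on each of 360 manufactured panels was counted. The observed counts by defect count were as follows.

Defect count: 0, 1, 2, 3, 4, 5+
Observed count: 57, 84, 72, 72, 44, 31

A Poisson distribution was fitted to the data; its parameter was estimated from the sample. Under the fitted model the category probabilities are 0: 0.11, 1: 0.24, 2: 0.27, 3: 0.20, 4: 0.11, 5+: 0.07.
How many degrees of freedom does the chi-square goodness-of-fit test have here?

There are k = 6 categories and 1 parameter estimated from the data, so df = 6 − 1 − 1 = 4.

4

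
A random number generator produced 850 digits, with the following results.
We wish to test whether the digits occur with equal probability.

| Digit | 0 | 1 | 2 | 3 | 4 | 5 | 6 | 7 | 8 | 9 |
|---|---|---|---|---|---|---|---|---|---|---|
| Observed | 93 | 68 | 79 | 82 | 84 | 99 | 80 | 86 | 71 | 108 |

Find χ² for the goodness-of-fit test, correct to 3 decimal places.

Expected count for each of the 10 categories: 850/10 = 85.
χ² = (93−85)²/85 + (68−85)²/85 + (79−85)²/85 + (82−85)²/85 + (84−85)²/85 + (99−85)²/85 + (80−85)²/85 + (86−85)²/85 + (71−85)²/85 + (108−85)²/85
   = 0.7529 + 3.4000 + 0.4235 + 0.1059 + 0.0118 + 2.3059 + 0.2941 + 0.0118 + 2.3059 + 6.2235
Sum = 15.835

15.835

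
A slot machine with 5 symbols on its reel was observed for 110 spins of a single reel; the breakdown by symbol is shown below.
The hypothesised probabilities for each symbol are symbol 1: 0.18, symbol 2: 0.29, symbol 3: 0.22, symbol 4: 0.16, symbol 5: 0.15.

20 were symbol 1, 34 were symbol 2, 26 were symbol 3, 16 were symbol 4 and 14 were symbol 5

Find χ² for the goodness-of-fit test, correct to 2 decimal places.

0.80

Expected counts E_i = n·p_i: 110×0.18 = 19.8, 110×0.29 = 31.9, 110×0.22 = 24.2, 110×0.16 = 17.6, 110×0.15 = 16.5.
symbol 1: (20 − 19.8)²/19.8 = 0.04/19.8 = 0.002
symbol 2: (34 − 31.9)²/31.9 = 4.41/31.9 = 0.138
symbol 3: (26 − 24.2)²/24.2 = 3.24/24.2 = 0.134
symbol 4: (16 − 17.6)²/17.6 = 2.56/17.6 = 0.145
symbol 5: (14 − 16.5)²/16.5 = 6.25/16.5 = 0.379
Sum = 0.80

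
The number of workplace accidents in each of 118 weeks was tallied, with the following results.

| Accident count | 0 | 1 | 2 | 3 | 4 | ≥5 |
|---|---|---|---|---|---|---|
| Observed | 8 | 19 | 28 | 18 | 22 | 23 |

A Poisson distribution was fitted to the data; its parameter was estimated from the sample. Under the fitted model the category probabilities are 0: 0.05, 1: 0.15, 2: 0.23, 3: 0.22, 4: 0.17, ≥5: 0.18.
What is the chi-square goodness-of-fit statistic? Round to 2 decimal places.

Expected counts E_i = n·p_i: 118×0.05 = 5.9, 118×0.15 = 17.7, 118×0.23 = 27.14, 118×0.22 = 25.96, 118×0.17 = 20.06, 118×0.18 = 21.24.
0: (8 − 5.9)²/5.9 = 4.41/5.9 = 0.747
1: (19 − 17.7)²/17.7 = 1.69/17.7 = 0.095
2: (28 − 27.14)²/27.14 = 0.7396/27.14 = 0.027
3: (18 − 25.96)²/25.96 = 63.3616/25.96 = 2.441
4: (22 − 20.06)²/20.06 = 3.7636/20.06 = 0.188
≥5: (23 − 21.24)²/21.24 = 3.0976/21.24 = 0.146
Sum = 3.64

3.64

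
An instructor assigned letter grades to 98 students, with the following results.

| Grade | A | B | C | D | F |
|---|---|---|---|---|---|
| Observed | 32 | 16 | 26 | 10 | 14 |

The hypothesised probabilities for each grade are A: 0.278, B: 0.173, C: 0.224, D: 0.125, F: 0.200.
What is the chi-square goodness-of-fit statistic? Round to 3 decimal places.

Expected counts E_i = n·p_i: 98×0.278 = 27.244, 98×0.173 = 16.954, 98×0.224 = 21.952, 98×0.125 = 12.25, 98×0.200 = 19.6.
χ² = (32−27.244)²/27.244 + (16−16.954)²/16.954 + (26−21.952)²/21.952 + (10−12.25)²/12.25 + (14−19.6)²/19.6
   = 0.8303 + 0.0537 + 0.7465 + 0.4133 + 1.6000
Sum = 3.644

3.644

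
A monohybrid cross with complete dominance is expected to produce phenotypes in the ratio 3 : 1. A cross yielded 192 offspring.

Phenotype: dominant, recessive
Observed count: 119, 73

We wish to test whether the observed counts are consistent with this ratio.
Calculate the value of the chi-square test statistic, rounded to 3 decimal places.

17.361

Ratio total = 4. Expected counts: 192×3/4 = 144, 192×1/4 = 48.
dominant: (119 − 144)²/144 = 625/144 = 4.3403
recessive: (73 − 48)²/48 = 625/48 = 13.0208
Sum = 17.361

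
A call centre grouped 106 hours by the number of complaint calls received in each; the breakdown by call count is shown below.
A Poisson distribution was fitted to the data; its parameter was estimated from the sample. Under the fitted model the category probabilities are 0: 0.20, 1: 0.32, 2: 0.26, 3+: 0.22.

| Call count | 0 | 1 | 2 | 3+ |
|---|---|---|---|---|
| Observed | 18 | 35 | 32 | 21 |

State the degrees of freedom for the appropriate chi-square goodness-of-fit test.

2

There are k = 4 categories and 1 parameter estimated from the data, so df = 4 − 1 − 1 = 2.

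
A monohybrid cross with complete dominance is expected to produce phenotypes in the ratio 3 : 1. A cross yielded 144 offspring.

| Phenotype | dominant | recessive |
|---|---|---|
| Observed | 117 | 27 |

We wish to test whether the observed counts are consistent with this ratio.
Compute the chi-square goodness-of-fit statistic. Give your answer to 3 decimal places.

3.000

Ratio total = 4. Expected counts: 144×3/4 = 108, 144×1/4 = 36.
cat            O        E   (O−E)²/E
dominant     117      108     0.7500
recessive     27       36     2.2500
Sum = 3.000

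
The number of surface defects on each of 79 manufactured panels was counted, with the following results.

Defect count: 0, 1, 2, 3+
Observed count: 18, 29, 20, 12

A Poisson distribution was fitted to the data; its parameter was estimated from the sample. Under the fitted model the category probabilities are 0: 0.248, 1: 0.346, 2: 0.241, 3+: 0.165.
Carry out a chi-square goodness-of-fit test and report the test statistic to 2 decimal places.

0.36

Expected counts E_i = n·p_i: 79×0.248 = 19.592, 79×0.346 = 27.334, 79×0.241 = 19.039, 79×0.165 = 13.035.
cat         O        E   (O−E)²/E
0          18   19.592      0.129
1          29   27.334      0.102
2          20   19.039      0.049
3+         12   13.035      0.082
Sum = 0.36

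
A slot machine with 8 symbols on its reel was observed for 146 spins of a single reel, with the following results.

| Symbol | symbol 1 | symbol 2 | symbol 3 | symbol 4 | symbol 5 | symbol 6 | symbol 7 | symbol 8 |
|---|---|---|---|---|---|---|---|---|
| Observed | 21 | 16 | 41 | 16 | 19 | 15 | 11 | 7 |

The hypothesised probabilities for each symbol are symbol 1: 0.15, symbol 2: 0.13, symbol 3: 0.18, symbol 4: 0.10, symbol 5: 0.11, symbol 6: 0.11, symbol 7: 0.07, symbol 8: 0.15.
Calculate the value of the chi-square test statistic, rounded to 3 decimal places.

Expected counts E_i = n·p_i: 146×0.15 = 21.9, 146×0.13 = 18.98, 146×0.18 = 26.28, 146×0.10 = 14.6, 146×0.11 = 16.06, 146×0.11 = 16.06, 146×0.07 = 10.22, 146×0.15 = 21.9.
symbol 1: (21 − 21.9)²/21.9 = 0.81/21.9 = 0.0370
symbol 2: (16 − 18.98)²/18.98 = 8.8804/18.98 = 0.4679
symbol 3: (41 − 26.28)²/26.28 = 216.6784/26.28 = 8.2450
symbol 4: (16 − 14.6)²/14.6 = 1.96/14.6 = 0.1342
symbol 5: (19 − 16.06)²/16.06 = 8.6436/16.06 = 0.5382
symbol 6: (15 − 16.06)²/16.06 = 1.1236/16.06 = 0.0700
symbol 7: (11 − 10.22)²/10.22 = 0.6084/10.22 = 0.0595
symbol 8: (7 − 21.9)²/21.9 = 222.01/21.9 = 10.1374
Sum = 19.689

19.689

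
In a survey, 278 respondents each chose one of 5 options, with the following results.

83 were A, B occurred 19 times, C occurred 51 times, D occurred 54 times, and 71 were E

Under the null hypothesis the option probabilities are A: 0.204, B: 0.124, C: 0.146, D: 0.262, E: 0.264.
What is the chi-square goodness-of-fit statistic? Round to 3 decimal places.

26.750

Expected counts E_i = n·p_i: 278×0.204 = 56.712, 278×0.124 = 34.472, 278×0.146 = 40.588, 278×0.262 = 72.836, 278×0.264 = 73.392.
cat         O        E   (O−E)²/E
A          83   56.712    12.1854
B          19   34.472     6.9443
C          51   40.588     2.6710
D          54   72.836     4.8711
E          71   73.392     0.0780
Sum = 26.750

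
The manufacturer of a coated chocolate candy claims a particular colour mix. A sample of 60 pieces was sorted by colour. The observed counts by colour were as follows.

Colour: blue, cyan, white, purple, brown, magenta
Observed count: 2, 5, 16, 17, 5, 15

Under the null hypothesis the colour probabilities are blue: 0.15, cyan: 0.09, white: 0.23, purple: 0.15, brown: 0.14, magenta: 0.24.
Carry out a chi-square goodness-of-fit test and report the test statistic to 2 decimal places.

14.34

Expected counts E_i = n·p_i: 60×0.15 = 9, 60×0.09 = 5.4, 60×0.23 = 13.8, 60×0.15 = 9, 60×0.14 = 8.4, 60×0.24 = 14.4.
χ² = (2−9)²/9 + (5−5.4)²/5.4 + (16−13.8)²/13.8 + (17−9)²/9 + (5−8.4)²/8.4 + (15−14.4)²/14.4
   = 5.444 + 0.030 + 0.351 + 7.111 + 1.376 + 0.025
Sum = 14.34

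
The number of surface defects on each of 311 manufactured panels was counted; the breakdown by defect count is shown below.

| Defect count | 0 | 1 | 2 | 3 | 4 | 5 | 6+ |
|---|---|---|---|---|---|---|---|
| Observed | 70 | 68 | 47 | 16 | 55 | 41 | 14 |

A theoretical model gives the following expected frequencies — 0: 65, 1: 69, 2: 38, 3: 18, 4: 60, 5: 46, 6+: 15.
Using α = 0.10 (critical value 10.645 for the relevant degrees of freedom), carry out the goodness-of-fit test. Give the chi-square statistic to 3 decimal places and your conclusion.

3.780; do not reject

0: (70 − 65)²/65 = 25/65 = 0.3846
1: (68 − 69)²/69 = 1/69 = 0.0145
2: (47 − 38)²/38 = 81/38 = 2.1316
3: (16 − 18)²/18 = 4/18 = 0.2222
4: (55 − 60)²/60 = 25/60 = 0.4167
5: (41 − 46)²/46 = 25/46 = 0.5435
6+: (14 − 15)²/15 = 1/15 = 0.0667
Sum = 3.780
df = 6. Since 3.780 < 10.645, we do not reject H₀.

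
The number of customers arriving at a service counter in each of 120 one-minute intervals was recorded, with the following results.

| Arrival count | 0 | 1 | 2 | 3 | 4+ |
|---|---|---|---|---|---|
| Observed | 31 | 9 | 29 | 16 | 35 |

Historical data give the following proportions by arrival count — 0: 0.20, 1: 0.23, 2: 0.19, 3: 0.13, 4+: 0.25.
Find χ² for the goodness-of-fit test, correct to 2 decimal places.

17.11

Expected counts E_i = n·p_i: 120×0.20 = 24, 120×0.23 = 27.6, 120×0.19 = 22.8, 120×0.13 = 15.6, 120×0.25 = 30.
cat         O        E   (O−E)²/E
0          31       24      2.042
1           9     27.6     12.535
2          29     22.8      1.686
3          16     15.6      0.010
4+         35       30      0.833
Sum = 17.11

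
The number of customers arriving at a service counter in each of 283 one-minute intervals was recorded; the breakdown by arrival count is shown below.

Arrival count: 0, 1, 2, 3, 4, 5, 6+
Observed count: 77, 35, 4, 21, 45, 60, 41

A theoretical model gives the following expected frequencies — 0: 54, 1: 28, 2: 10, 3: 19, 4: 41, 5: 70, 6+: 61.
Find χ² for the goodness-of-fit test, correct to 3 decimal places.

23.733

χ² = (77−54)²/54 + (35−28)²/28 + (4−10)²/10 + (21−19)²/19 + (45−41)²/41 + (60−70)²/70 + (41−61)²/61
   = 9.7963 + 1.7500 + 3.6000 + 0.2105 + 0.3902 + 1.4286 + 6.5574
Sum = 23.733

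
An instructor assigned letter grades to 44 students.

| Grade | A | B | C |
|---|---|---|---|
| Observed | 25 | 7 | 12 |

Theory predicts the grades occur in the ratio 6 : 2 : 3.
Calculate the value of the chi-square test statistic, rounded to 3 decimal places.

0.167

Ratio total = 11. Expected counts: 44×6/11 = 24, 44×2/11 = 8, 44×3/11 = 12.
A: (25 − 24)²/24 = 1/24 = 0.0417
B: (7 − 8)²/8 = 1/8 = 0.1250
C: (12 − 12)²/12 = 0/12 = 0.0000
Sum = 0.167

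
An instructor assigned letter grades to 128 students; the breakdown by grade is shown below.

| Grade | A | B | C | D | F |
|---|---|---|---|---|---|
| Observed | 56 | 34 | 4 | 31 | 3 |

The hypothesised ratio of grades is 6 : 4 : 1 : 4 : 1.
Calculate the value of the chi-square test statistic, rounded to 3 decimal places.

6.615

Ratio total = 16. Expected counts: 128×6/16 = 48, 128×4/16 = 32, 128×1/16 = 8, 128×4/16 = 32, 128×1/16 = 8.
χ² = (56−48)²/48 + (34−32)²/32 + (4−8)²/8 + (31−32)²/32 + (3−8)²/8
   = 1.3333 + 0.1250 + 2.0000 + 0.0313 + 3.1250
Sum = 6.615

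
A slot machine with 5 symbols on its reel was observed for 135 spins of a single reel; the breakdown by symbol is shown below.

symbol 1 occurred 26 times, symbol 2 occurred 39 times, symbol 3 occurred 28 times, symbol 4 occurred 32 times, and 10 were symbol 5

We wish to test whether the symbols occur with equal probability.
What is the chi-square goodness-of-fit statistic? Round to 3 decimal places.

17.037

Expected count for each of the 5 categories: 135/5 = 27.
χ² = (26−27)²/27 + (39−27)²/27 + (28−27)²/27 + (32−27)²/27 + (10−27)²/27
   = 0.0370 + 5.3333 + 0.0370 + 0.9259 + 10.7037
Sum = 17.037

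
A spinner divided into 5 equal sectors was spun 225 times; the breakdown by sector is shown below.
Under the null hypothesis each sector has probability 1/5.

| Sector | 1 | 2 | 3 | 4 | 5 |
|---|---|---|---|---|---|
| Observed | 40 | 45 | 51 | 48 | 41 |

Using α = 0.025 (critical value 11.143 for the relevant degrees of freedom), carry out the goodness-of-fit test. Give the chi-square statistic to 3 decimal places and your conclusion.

1.911; do not reject

Expected count for each of the 5 categories: 225/5 = 45.
1: (40 − 45)²/45 = 25/45 = 0.5556
2: (45 − 45)²/45 = 0/45 = 0.0000
3: (51 − 45)²/45 = 36/45 = 0.8000
4: (48 − 45)²/45 = 9/45 = 0.2000
5: (41 − 45)²/45 = 16/45 = 0.3556
Sum = 1.911
df = 4. Since 1.911 < 11.143, we do not reject H₀.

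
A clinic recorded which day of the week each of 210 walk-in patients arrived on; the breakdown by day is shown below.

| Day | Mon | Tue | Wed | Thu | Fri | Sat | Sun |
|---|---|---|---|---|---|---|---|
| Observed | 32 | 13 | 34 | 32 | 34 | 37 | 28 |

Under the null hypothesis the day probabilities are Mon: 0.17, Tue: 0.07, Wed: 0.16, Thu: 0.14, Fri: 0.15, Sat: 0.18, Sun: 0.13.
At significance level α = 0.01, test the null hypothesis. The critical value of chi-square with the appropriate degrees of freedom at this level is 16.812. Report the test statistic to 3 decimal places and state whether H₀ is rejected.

1.048; do not reject

Expected counts E_i = n·p_i: 210×0.17 = 35.7, 210×0.07 = 14.7, 210×0.16 = 33.6, 210×0.14 = 29.4, 210×0.15 = 31.5, 210×0.18 = 37.8, 210×0.13 = 27.3.
cat         O        E   (O−E)²/E
Mon        32     35.7     0.3835
Tue        13     14.7     0.1966
Wed        34     33.6     0.0048
Thu        32     29.4     0.2299
Fri        34     31.5     0.1984
Sat        37     37.8     0.0169
Sun        28     27.3     0.0179
Sum = 1.048
df = 6. Since 1.048 < 16.812, we do not reject H₀.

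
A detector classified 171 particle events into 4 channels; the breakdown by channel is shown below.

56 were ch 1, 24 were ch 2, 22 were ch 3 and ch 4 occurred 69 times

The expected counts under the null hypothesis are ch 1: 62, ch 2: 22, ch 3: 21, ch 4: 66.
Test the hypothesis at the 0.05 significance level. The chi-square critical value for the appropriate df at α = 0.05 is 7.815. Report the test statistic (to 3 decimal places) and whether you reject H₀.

cat         O        E   (O−E)²/E
ch 1       56       62     0.5806
ch 2       24       22     0.1818
ch 3       22       21     0.0476
ch 4       69       66     0.1364
Sum = 0.946
df = 3. Since 0.946 < 7.815, we do not reject H₀.

0.946; do not reject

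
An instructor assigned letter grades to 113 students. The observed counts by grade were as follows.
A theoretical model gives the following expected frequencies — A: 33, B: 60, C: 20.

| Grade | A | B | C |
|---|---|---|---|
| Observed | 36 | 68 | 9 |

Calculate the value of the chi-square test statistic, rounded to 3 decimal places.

A: (36 − 33)²/33 = 9/33 = 0.2727
B: (68 − 60)²/60 = 64/60 = 1.0667
C: (9 − 20)²/20 = 121/20 = 6.0500
Sum = 7.389

7.389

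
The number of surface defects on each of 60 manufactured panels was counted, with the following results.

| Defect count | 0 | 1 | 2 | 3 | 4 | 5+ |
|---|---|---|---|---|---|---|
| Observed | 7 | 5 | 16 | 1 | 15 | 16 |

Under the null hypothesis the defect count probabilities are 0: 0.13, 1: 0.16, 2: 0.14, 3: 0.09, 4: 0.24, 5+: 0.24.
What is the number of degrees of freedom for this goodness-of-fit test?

5

There are k = 6 categories and no parameters were estimated from the data, so df = 6 − 1 = 5.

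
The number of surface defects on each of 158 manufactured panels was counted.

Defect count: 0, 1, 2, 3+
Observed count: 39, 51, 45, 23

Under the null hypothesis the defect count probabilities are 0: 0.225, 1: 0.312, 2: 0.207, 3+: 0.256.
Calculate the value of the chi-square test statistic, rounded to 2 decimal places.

Expected counts E_i = n·p_i: 158×0.225 = 35.55, 158×0.312 = 49.296, 158×0.207 = 32.706, 158×0.256 = 40.448.
χ² = (39−35.55)²/35.55 + (51−49.296)²/49.296 + (45−32.706)²/32.706 + (23−40.448)²/40.448
   = 0.335 + 0.059 + 4.621 + 7.527
Sum = 12.54

12.54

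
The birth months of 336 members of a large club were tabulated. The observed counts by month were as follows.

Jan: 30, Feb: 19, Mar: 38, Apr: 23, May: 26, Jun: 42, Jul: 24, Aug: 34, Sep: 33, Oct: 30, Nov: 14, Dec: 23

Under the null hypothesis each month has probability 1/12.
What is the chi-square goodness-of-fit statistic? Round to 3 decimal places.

Expected count for each of the 12 categories: 336/12 = 28.
χ² = (30−28)²/28 + (19−28)²/28 + (38−28)²/28 + (23−28)²/28 + (26−28)²/28 + (42−28)²/28 + (24−28)²/28 + (34−28)²/28 + (33−28)²/28 + (30−28)²/28 + (14−28)²/28 + (23−28)²/28
   = 0.1429 + 2.8929 + 3.5714 + 0.8929 + 0.1429 + 7.0000 + 0.5714 + 1.2857 + 0.8929 + 0.1429 + 7.0000 + 0.8929
Sum = 25.429

25.429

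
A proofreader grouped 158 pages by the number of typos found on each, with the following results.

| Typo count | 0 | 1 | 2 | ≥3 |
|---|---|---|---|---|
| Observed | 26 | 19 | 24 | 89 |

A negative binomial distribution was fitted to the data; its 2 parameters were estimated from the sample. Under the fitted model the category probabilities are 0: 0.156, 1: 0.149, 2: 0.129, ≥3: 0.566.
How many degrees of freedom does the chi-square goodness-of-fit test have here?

There are k = 4 categories and 2 parameters estimated from the data, so df = 4 − 1 − 2 = 1.

1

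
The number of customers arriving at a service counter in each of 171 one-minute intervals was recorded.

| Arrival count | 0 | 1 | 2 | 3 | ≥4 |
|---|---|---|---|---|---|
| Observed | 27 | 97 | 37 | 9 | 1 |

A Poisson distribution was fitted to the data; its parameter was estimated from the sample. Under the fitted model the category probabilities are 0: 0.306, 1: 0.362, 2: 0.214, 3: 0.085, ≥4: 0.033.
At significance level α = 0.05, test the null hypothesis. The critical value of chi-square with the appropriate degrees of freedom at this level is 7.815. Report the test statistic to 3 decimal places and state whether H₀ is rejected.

38.091; reject

Expected counts E_i = n·p_i: 171×0.306 = 52.326, 171×0.362 = 61.902, 171×0.214 = 36.594, 171×0.085 = 14.535, 171×0.033 = 5.643.
0: (27 − 52.326)²/52.326 = 641.406276/52.326 = 12.2579
1: (97 − 61.902)²/61.902 = 1231.869604/61.902 = 19.9003
2: (37 − 36.594)²/36.594 = 0.164836/36.594 = 0.0045
3: (9 − 14.535)²/14.535 = 30.636225/14.535 = 2.1078
≥4: (1 − 5.643)²/5.643 = 21.557449/5.643 = 3.8202
Sum = 38.091
df = 3. Since 38.091 > 7.815, we reject H₀.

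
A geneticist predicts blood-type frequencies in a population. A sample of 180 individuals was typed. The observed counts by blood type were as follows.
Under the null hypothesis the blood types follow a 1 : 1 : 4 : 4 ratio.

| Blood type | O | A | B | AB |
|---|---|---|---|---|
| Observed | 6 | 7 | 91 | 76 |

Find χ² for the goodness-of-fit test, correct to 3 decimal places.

19.958

Ratio total = 10. Expected counts: 180×1/10 = 18, 180×1/10 = 18, 180×4/10 = 72, 180×4/10 = 72.
χ² = (6−18)²/18 + (7−18)²/18 + (91−72)²/72 + (76−72)²/72
   = 8.0000 + 6.7222 + 5.0139 + 0.2222
Sum = 19.958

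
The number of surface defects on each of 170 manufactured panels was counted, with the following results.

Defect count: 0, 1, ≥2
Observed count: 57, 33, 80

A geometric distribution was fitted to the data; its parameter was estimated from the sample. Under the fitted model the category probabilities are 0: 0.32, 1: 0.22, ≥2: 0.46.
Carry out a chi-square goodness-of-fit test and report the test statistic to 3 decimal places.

Expected counts E_i = n·p_i: 170×0.32 = 54.4, 170×0.22 = 37.4, 170×0.46 = 78.2.
cat         O        E   (O−E)²/E
0          57     54.4     0.1243
1          33     37.4     0.5176
≥2         80     78.2     0.0414
Sum = 0.683

0.683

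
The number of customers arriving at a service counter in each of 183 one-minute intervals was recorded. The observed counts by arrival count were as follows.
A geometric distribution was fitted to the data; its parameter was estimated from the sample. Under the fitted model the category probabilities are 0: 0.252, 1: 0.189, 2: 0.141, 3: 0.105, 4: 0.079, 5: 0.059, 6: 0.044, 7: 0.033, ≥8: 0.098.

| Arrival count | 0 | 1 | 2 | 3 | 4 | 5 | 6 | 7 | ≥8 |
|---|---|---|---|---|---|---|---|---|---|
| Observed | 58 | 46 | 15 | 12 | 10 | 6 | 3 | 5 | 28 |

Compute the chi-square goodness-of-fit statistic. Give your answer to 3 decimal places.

Expected counts E_i = n·p_i: 183×0.252 = 46.116, 183×0.189 = 34.587, 183×0.141 = 25.803, 183×0.105 = 19.215, 183×0.079 = 14.457, 183×0.059 = 10.797, 183×0.044 = 8.052, 183×0.033 = 6.039, 183×0.098 = 17.934.
χ² = (58−46.116)²/46.116 + (46−34.587)²/34.587 + (15−25.803)²/25.803 + (12−19.215)²/19.215 + (10−14.457)²/14.457 + (6−10.797)²/10.797 + (3−8.052)²/8.052 + (5−6.039)²/6.039 + (28−17.934)²/17.934
   = 3.0625 + 3.7661 + 4.5229 + 2.7091 + 1.3741 + 2.1313 + 3.1697 + 0.1788 + 5.6498
Sum = 26.564

26.564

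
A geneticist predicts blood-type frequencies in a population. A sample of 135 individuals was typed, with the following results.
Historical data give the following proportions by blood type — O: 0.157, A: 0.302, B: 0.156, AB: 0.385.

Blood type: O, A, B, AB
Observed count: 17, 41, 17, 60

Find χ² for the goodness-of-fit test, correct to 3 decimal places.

Expected counts E_i = n·p_i: 135×0.157 = 21.195, 135×0.302 = 40.77, 135×0.156 = 21.06, 135×0.385 = 51.975.
O: (17 − 21.195)²/21.195 = 17.598025/21.195 = 0.8303
A: (41 − 40.77)²/40.77 = 0.0529/40.77 = 0.0013
B: (17 − 21.06)²/21.06 = 16.4836/21.06 = 0.7827
AB: (60 − 51.975)²/51.975 = 64.400625/51.975 = 1.2391
Sum = 2.853

2.853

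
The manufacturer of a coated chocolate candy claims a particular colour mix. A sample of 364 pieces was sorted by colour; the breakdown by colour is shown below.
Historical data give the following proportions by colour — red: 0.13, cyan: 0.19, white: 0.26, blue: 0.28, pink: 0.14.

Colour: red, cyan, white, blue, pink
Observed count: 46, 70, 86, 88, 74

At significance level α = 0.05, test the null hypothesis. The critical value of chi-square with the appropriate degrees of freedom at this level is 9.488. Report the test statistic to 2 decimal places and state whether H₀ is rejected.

13.15; reject

Expected counts E_i = n·p_i: 364×0.13 = 47.32, 364×0.19 = 69.16, 364×0.26 = 94.64, 364×0.28 = 101.92, 364×0.14 = 50.96.
cat         O        E   (O−E)²/E
red        46    47.32      0.037
cyan       70    69.16      0.010
white      86    94.64      0.789
blue       88   101.92      1.901
pink       74    50.96     10.417
Sum = 13.15
df = 4. Since 13.15 > 9.488, we reject H₀.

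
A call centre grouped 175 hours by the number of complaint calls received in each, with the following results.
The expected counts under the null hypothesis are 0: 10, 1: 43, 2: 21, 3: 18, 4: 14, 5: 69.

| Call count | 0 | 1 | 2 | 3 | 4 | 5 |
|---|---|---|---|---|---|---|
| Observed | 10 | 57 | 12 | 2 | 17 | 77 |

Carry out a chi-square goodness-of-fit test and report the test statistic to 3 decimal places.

24.208

cat         O        E   (O−E)²/E
0          10       10     0.0000
1          57       43     4.5581
2          12       21     3.8571
3           2       18    14.2222
4          17       14     0.6429
5          77       69     0.9275
Sum = 24.208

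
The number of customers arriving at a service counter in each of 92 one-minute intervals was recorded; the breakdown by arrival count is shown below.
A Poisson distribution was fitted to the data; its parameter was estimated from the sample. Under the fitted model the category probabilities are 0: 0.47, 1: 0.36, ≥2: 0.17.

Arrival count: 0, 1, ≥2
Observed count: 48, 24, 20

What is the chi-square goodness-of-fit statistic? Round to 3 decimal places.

4.251

Expected counts E_i = n·p_i: 92×0.47 = 43.24, 92×0.36 = 33.12, 92×0.17 = 15.64.
0: (48 − 43.24)²/43.24 = 22.6576/43.24 = 0.5240
1: (24 − 33.12)²/33.12 = 83.1744/33.12 = 2.5113
≥2: (20 − 15.64)²/15.64 = 19.0096/15.64 = 1.2154
Sum = 4.251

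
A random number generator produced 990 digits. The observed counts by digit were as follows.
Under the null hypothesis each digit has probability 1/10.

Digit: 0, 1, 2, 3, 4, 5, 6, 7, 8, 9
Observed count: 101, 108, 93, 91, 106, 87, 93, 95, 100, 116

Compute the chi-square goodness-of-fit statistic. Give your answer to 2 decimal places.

Under H₀ each category has probability 1/10, so each expected count is 990/10 = 99.
cat         O        E   (O−E)²/E
0         101       99      0.040
1         108       99      0.818
2          93       99      0.364
3          91       99      0.646
4         106       99      0.495
5          87       99      1.455
6          93       99      0.364
7          95       99      0.162
8         100       99      0.010
9         116       99      2.919
Sum = 7.27

7.27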